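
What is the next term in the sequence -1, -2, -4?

Ratios: -2 / -1 = 2.0
This is a geometric sequence with common ratio r = 2.
Next term = -4 * 2 = -8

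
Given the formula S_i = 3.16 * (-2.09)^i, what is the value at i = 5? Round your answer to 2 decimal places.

S_5 = 3.16 * (-2.09)^5 ≈ 3.16 * -39.8778 ≈ -126.01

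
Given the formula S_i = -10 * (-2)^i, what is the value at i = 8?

S_8 = -10 * (-2)^8 = -10 * 256 = -2560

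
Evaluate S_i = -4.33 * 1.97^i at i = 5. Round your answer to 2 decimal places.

S_5 = -4.33 * 1.97^5 ≈ -4.33 * 29.67093 ≈ -128.48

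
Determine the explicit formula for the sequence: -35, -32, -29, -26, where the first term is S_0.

Check differences: -32 - -35 = 3
-29 - -32 = 3
Common difference d = 3.
First term a = -35.
Formula: S_i = -35 + 3*i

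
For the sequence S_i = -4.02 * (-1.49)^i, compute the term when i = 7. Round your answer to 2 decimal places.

S_7 = -4.02 * (-1.49)^7 ≈ -4.02 * -16.3044 ≈ 65.54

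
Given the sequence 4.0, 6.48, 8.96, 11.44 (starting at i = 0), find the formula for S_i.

Check differences: 6.48 - 4.0 = 2.48
8.96 - 6.48 = 2.48
Common difference d = 2.48.
First term a = 4.0.
Formula: S_i = 4.00 + 2.48*i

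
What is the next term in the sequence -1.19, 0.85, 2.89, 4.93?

Differences: 0.85 - -1.19 = 2.04
This is an arithmetic sequence with common difference d = 2.04.
Next term = 4.93 + 2.04 = 6.97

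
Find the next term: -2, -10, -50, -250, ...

Ratios: -10 / -2 = 5.0
This is a geometric sequence with common ratio r = 5.
Next term = -250 * 5 = -1250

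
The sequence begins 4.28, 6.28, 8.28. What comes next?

Differences: 6.28 - 4.28 = 2.0
This is an arithmetic sequence with common difference d = 2.0.
Next term = 8.28 + 2.0 = 10.28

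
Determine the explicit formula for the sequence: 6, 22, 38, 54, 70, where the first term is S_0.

Check differences: 22 - 6 = 16
38 - 22 = 16
Common difference d = 16.
First term a = 6.
Formula: S_i = 6 + 16*i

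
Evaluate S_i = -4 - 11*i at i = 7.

S_7 = -4 + -11*7 = -4 + -77 = -81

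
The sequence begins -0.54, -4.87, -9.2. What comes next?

Differences: -4.87 - -0.54 = -4.33
This is an arithmetic sequence with common difference d = -4.33.
Next term = -9.2 + -4.33 = -13.53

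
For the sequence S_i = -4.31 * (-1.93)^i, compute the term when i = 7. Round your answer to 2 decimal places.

S_7 = -4.31 * (-1.93)^7 ≈ -4.31 * -99.7473 ≈ 429.91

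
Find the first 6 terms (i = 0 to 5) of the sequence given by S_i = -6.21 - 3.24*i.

This is an arithmetic sequence.
i=0: S_0 = -6.21 + -3.24*0 = -6.21
i=1: S_1 = -6.21 + -3.24*1 = -9.45
i=2: S_2 = -6.21 + -3.24*2 = -12.69
i=3: S_3 = -6.21 + -3.24*3 = -15.93
i=4: S_4 = -6.21 + -3.24*4 = -19.17
i=5: S_5 = -6.21 + -3.24*5 = -22.41
The first 6 terms are: [-6.21, -9.45, -12.69, -15.93, -19.17, -22.41]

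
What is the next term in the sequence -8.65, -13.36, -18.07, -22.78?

Differences: -13.36 - -8.65 = -4.71
This is an arithmetic sequence with common difference d = -4.71.
Next term = -22.78 + -4.71 = -27.49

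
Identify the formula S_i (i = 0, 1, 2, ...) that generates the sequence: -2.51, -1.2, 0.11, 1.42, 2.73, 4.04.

Check differences: -1.2 - -2.51 = 1.31
0.11 - -1.2 = 1.31
Common difference d = 1.31.
First term a = -2.51.
Formula: S_i = -2.51 + 1.31*i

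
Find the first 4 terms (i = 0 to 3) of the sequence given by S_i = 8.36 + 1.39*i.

This is an arithmetic sequence.
i=0: S_0 = 8.36 + 1.39*0 = 8.36
i=1: S_1 = 8.36 + 1.39*1 = 9.75
i=2: S_2 = 8.36 + 1.39*2 = 11.14
i=3: S_3 = 8.36 + 1.39*3 = 12.53
The first 4 terms are: [8.36, 9.75, 11.14, 12.53]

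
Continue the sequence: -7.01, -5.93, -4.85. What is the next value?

Differences: -5.93 - -7.01 = 1.08
This is an arithmetic sequence with common difference d = 1.08.
Next term = -4.85 + 1.08 = -3.77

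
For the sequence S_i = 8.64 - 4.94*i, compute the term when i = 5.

S_5 = 8.64 + -4.94*5 = 8.64 + -24.7 = -16.06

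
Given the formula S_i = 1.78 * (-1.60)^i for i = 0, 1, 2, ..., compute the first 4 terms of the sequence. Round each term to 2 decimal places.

This is a geometric sequence.
i=0: S_0 = 1.78 * (-1.6)^0 = 1.78
i=1: S_1 = 1.78 * (-1.6)^1 ≈ -2.85
i=2: S_2 = 1.78 * (-1.6)^2 ≈ 4.56
i=3: S_3 = 1.78 * (-1.6)^3 ≈ -7.29
The first 4 terms are: [1.78, -2.85, 4.56, -7.29]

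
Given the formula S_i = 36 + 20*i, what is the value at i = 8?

S_8 = 36 + 20*8 = 36 + 160 = 196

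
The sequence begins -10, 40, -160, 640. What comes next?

Ratios: 40 / -10 = -4.0
This is a geometric sequence with common ratio r = -4.
Next term = 640 * -4 = -2560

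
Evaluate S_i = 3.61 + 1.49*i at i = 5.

S_5 = 3.61 + 1.49*5 = 3.61 + 7.45 = 11.06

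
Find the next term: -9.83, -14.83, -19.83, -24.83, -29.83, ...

Differences: -14.83 - -9.83 = -5.0
This is an arithmetic sequence with common difference d = -5.0.
Next term = -29.83 + -5.0 = -34.83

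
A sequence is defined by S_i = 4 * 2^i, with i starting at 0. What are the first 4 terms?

This is a geometric sequence.
i=0: S_0 = 4 * 2^0 = 4
i=1: S_1 = 4 * 2^1 = 8
i=2: S_2 = 4 * 2^2 = 16
i=3: S_3 = 4 * 2^3 = 32
The first 4 terms are: [4, 8, 16, 32]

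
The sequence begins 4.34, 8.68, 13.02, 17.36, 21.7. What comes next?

Differences: 8.68 - 4.34 = 4.34
This is an arithmetic sequence with common difference d = 4.34.
Next term = 21.7 + 4.34 = 26.04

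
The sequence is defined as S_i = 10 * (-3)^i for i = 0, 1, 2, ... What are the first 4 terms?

This is a geometric sequence.
i=0: S_0 = 10 * (-3)^0 = 10
i=1: S_1 = 10 * (-3)^1 = -30
i=2: S_2 = 10 * (-3)^2 = 90
i=3: S_3 = 10 * (-3)^3 = -270
The first 4 terms are: [10, -30, 90, -270]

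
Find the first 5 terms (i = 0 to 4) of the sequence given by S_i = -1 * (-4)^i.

This is a geometric sequence.
i=0: S_0 = -1 * (-4)^0 = -1
i=1: S_1 = -1 * (-4)^1 = 4
i=2: S_2 = -1 * (-4)^2 = -16
i=3: S_3 = -1 * (-4)^3 = 64
i=4: S_4 = -1 * (-4)^4 = -256
The first 5 terms are: [-1, 4, -16, 64, -256]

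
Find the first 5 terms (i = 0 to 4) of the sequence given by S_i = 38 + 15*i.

This is an arithmetic sequence.
i=0: S_0 = 38 + 15*0 = 38
i=1: S_1 = 38 + 15*1 = 53
i=2: S_2 = 38 + 15*2 = 68
i=3: S_3 = 38 + 15*3 = 83
i=4: S_4 = 38 + 15*4 = 98
The first 5 terms are: [38, 53, 68, 83, 98]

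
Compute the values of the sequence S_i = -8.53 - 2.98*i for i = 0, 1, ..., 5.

This is an arithmetic sequence.
i=0: S_0 = -8.53 + -2.98*0 = -8.53
i=1: S_1 = -8.53 + -2.98*1 = -11.51
i=2: S_2 = -8.53 + -2.98*2 = -14.49
i=3: S_3 = -8.53 + -2.98*3 = -17.47
i=4: S_4 = -8.53 + -2.98*4 = -20.45
i=5: S_5 = -8.53 + -2.98*5 = -23.43
The first 6 terms are: [-8.53, -11.51, -14.49, -17.47, -20.45, -23.43]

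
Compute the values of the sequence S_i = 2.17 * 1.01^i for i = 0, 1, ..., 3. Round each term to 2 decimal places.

This is a geometric sequence.
i=0: S_0 = 2.17 * 1.01^0 = 2.17
i=1: S_1 = 2.17 * 1.01^1 ≈ 2.19
i=2: S_2 = 2.17 * 1.01^2 ≈ 2.21
i=3: S_3 = 2.17 * 1.01^3 ≈ 2.24
The first 4 terms are: [2.17, 2.19, 2.21, 2.24]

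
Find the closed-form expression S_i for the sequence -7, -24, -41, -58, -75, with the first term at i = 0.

Check differences: -24 - -7 = -17
-41 - -24 = -17
Common difference d = -17.
First term a = -7.
Formula: S_i = -7 - 17*i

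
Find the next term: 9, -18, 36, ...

Ratios: -18 / 9 = -2.0
This is a geometric sequence with common ratio r = -2.
Next term = 36 * -2 = -72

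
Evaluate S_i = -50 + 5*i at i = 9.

S_9 = -50 + 5*9 = -50 + 45 = -5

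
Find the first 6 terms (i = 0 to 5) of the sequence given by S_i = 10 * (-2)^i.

This is a geometric sequence.
i=0: S_0 = 10 * (-2)^0 = 10
i=1: S_1 = 10 * (-2)^1 = -20
i=2: S_2 = 10 * (-2)^2 = 40
i=3: S_3 = 10 * (-2)^3 = -80
i=4: S_4 = 10 * (-2)^4 = 160
i=5: S_5 = 10 * (-2)^5 = -320
The first 6 terms are: [10, -20, 40, -80, 160, -320]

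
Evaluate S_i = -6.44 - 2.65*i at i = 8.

S_8 = -6.44 + -2.65*8 = -6.44 + -21.2 = -27.64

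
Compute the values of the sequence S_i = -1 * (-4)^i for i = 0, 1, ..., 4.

This is a geometric sequence.
i=0: S_0 = -1 * (-4)^0 = -1
i=1: S_1 = -1 * (-4)^1 = 4
i=2: S_2 = -1 * (-4)^2 = -16
i=3: S_3 = -1 * (-4)^3 = 64
i=4: S_4 = -1 * (-4)^4 = -256
The first 5 terms are: [-1, 4, -16, 64, -256]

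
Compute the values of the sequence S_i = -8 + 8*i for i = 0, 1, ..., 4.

This is an arithmetic sequence.
i=0: S_0 = -8 + 8*0 = -8
i=1: S_1 = -8 + 8*1 = 0
i=2: S_2 = -8 + 8*2 = 8
i=3: S_3 = -8 + 8*3 = 16
i=4: S_4 = -8 + 8*4 = 24
The first 5 terms are: [-8, 0, 8, 16, 24]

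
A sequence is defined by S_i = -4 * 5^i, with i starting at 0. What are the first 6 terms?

This is a geometric sequence.
i=0: S_0 = -4 * 5^0 = -4
i=1: S_1 = -4 * 5^1 = -20
i=2: S_2 = -4 * 5^2 = -100
i=3: S_3 = -4 * 5^3 = -500
i=4: S_4 = -4 * 5^4 = -2500
i=5: S_5 = -4 * 5^5 = -12500
The first 6 terms are: [-4, -20, -100, -500, -2500, -12500]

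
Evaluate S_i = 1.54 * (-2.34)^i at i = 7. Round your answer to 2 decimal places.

S_7 = 1.54 * (-2.34)^7 ≈ 1.54 * -384.159 ≈ -591.6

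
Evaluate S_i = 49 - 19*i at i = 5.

S_5 = 49 + -19*5 = 49 + -95 = -46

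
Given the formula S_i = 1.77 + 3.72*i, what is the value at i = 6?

S_6 = 1.77 + 3.72*6 = 1.77 + 22.32 = 24.09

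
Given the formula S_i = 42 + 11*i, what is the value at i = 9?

S_9 = 42 + 11*9 = 42 + 99 = 141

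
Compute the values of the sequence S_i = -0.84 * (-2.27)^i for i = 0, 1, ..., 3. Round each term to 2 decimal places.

This is a geometric sequence.
i=0: S_0 = -0.84 * (-2.27)^0 = -0.84
i=1: S_1 = -0.84 * (-2.27)^1 ≈ 1.91
i=2: S_2 = -0.84 * (-2.27)^2 ≈ -4.33
i=3: S_3 = -0.84 * (-2.27)^3 ≈ 9.83
The first 4 terms are: [-0.84, 1.91, -4.33, 9.83]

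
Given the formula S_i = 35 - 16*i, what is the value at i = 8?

S_8 = 35 + -16*8 = 35 + -128 = -93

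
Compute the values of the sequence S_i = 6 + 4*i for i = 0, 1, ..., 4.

This is an arithmetic sequence.
i=0: S_0 = 6 + 4*0 = 6
i=1: S_1 = 6 + 4*1 = 10
i=2: S_2 = 6 + 4*2 = 14
i=3: S_3 = 6 + 4*3 = 18
i=4: S_4 = 6 + 4*4 = 22
The first 5 terms are: [6, 10, 14, 18, 22]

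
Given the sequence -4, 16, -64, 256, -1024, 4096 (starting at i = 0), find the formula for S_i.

Check ratios: 16 / -4 = -4.0
Common ratio r = -4.
First term a = -4.
Formula: S_i = -4 * (-4)^i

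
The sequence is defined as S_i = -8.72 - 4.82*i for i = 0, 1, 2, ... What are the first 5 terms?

This is an arithmetic sequence.
i=0: S_0 = -8.72 + -4.82*0 = -8.72
i=1: S_1 = -8.72 + -4.82*1 = -13.54
i=2: S_2 = -8.72 + -4.82*2 = -18.36
i=3: S_3 = -8.72 + -4.82*3 = -23.18
i=4: S_4 = -8.72 + -4.82*4 = -28.0
The first 5 terms are: [-8.72, -13.54, -18.36, -23.18, -28.0]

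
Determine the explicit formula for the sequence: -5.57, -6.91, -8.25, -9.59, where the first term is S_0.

Check differences: -6.91 - -5.57 = -1.34
-8.25 - -6.91 = -1.34
Common difference d = -1.34.
First term a = -5.57.
Formula: S_i = -5.57 - 1.34*i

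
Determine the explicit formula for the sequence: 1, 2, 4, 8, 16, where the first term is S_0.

Check ratios: 2 / 1 = 2.0
Common ratio r = 2.
First term a = 1.
Formula: S_i = 1 * 2^i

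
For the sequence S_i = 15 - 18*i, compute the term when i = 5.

S_5 = 15 + -18*5 = 15 + -90 = -75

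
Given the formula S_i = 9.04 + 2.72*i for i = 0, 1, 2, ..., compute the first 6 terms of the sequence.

This is an arithmetic sequence.
i=0: S_0 = 9.04 + 2.72*0 = 9.04
i=1: S_1 = 9.04 + 2.72*1 = 11.76
i=2: S_2 = 9.04 + 2.72*2 = 14.48
i=3: S_3 = 9.04 + 2.72*3 = 17.2
i=4: S_4 = 9.04 + 2.72*4 = 19.92
i=5: S_5 = 9.04 + 2.72*5 = 22.64
The first 6 terms are: [9.04, 11.76, 14.48, 17.2, 19.92, 22.64]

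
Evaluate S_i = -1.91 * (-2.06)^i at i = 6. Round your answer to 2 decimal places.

S_6 = -1.91 * (-2.06)^6 ≈ -1.91 * 76.4193 ≈ -145.96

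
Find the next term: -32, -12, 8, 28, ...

Differences: -12 - -32 = 20
This is an arithmetic sequence with common difference d = 20.
Next term = 28 + 20 = 48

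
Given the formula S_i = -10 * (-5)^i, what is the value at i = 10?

S_10 = -10 * (-5)^10 = -10 * 9765625 = -97656250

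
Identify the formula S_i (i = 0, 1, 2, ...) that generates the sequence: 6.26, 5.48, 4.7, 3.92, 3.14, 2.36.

Check differences: 5.48 - 6.26 = -0.78
4.7 - 5.48 = -0.78
Common difference d = -0.78.
First term a = 6.26.
Formula: S_i = 6.26 - 0.78*i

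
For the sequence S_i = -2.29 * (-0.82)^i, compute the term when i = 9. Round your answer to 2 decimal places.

S_9 = -2.29 * (-0.82)^9 ≈ -2.29 * -0.1676 ≈ 0.38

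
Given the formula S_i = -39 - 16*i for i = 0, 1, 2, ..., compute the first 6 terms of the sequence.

This is an arithmetic sequence.
i=0: S_0 = -39 + -16*0 = -39
i=1: S_1 = -39 + -16*1 = -55
i=2: S_2 = -39 + -16*2 = -71
i=3: S_3 = -39 + -16*3 = -87
i=4: S_4 = -39 + -16*4 = -103
i=5: S_5 = -39 + -16*5 = -119
The first 6 terms are: [-39, -55, -71, -87, -103, -119]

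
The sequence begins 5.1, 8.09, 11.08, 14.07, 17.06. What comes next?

Differences: 8.09 - 5.1 = 2.99
This is an arithmetic sequence with common difference d = 2.99.
Next term = 17.06 + 2.99 = 20.05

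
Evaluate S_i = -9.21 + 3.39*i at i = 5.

S_5 = -9.21 + 3.39*5 = -9.21 + 16.95 = 7.74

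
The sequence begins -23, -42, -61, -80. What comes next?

Differences: -42 - -23 = -19
This is an arithmetic sequence with common difference d = -19.
Next term = -80 + -19 = -99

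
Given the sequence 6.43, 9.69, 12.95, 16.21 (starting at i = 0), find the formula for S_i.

Check differences: 9.69 - 6.43 = 3.26
12.95 - 9.69 = 3.26
Common difference d = 3.26.
First term a = 6.43.
Formula: S_i = 6.43 + 3.26*i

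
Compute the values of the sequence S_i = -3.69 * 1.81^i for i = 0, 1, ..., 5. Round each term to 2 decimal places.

This is a geometric sequence.
i=0: S_0 = -3.69 * 1.81^0 = -3.69
i=1: S_1 = -3.69 * 1.81^1 ≈ -6.68
i=2: S_2 = -3.69 * 1.81^2 ≈ -12.09
i=3: S_3 = -3.69 * 1.81^3 ≈ -21.88
i=4: S_4 = -3.69 * 1.81^4 ≈ -39.6
i=5: S_5 = -3.69 * 1.81^5 ≈ -71.68
The first 6 terms are: [-3.69, -6.68, -12.09, -21.88, -39.6, -71.68]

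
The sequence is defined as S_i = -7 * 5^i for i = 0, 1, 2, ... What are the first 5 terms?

This is a geometric sequence.
i=0: S_0 = -7 * 5^0 = -7
i=1: S_1 = -7 * 5^1 = -35
i=2: S_2 = -7 * 5^2 = -175
i=3: S_3 = -7 * 5^3 = -875
i=4: S_4 = -7 * 5^4 = -4375
The first 5 terms are: [-7, -35, -175, -875, -4375]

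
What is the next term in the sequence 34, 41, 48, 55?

Differences: 41 - 34 = 7
This is an arithmetic sequence with common difference d = 7.
Next term = 55 + 7 = 62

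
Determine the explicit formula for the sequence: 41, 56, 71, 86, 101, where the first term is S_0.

Check differences: 56 - 41 = 15
71 - 56 = 15
Common difference d = 15.
First term a = 41.
Formula: S_i = 41 + 15*i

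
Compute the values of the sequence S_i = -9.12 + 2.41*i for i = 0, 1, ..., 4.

This is an arithmetic sequence.
i=0: S_0 = -9.12 + 2.41*0 = -9.12
i=1: S_1 = -9.12 + 2.41*1 = -6.71
i=2: S_2 = -9.12 + 2.41*2 = -4.3
i=3: S_3 = -9.12 + 2.41*3 = -1.89
i=4: S_4 = -9.12 + 2.41*4 = 0.52
The first 5 terms are: [-9.12, -6.71, -4.3, -1.89, 0.52]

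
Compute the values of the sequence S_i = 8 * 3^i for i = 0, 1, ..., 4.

This is a geometric sequence.
i=0: S_0 = 8 * 3^0 = 8
i=1: S_1 = 8 * 3^1 = 24
i=2: S_2 = 8 * 3^2 = 72
i=3: S_3 = 8 * 3^3 = 216
i=4: S_4 = 8 * 3^4 = 648
The first 5 terms are: [8, 24, 72, 216, 648]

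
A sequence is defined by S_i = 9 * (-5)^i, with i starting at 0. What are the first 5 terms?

This is a geometric sequence.
i=0: S_0 = 9 * (-5)^0 = 9
i=1: S_1 = 9 * (-5)^1 = -45
i=2: S_2 = 9 * (-5)^2 = 225
i=3: S_3 = 9 * (-5)^3 = -1125
i=4: S_4 = 9 * (-5)^4 = 5625
The first 5 terms are: [9, -45, 225, -1125, 5625]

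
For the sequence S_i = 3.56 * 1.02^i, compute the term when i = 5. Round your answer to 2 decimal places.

S_5 = 3.56 * 1.02^5 ≈ 3.56 * 1.1041 ≈ 3.93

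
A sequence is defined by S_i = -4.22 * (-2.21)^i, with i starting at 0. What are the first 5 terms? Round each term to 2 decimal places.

This is a geometric sequence.
i=0: S_0 = -4.22 * (-2.21)^0 = -4.22
i=1: S_1 = -4.22 * (-2.21)^1 ≈ 9.33
i=2: S_2 = -4.22 * (-2.21)^2 ≈ -20.61
i=3: S_3 = -4.22 * (-2.21)^3 ≈ 45.55
i=4: S_4 = -4.22 * (-2.21)^4 ≈ -100.67
The first 5 terms are: [-4.22, 9.33, -20.61, 45.55, -100.67]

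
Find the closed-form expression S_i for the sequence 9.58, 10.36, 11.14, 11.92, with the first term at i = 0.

Check differences: 10.36 - 9.58 = 0.78
11.14 - 10.36 = 0.78
Common difference d = 0.78.
First term a = 9.58.
Formula: S_i = 9.58 + 0.78*i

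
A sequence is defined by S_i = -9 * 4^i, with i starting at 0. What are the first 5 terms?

This is a geometric sequence.
i=0: S_0 = -9 * 4^0 = -9
i=1: S_1 = -9 * 4^1 = -36
i=2: S_2 = -9 * 4^2 = -144
i=3: S_3 = -9 * 4^3 = -576
i=4: S_4 = -9 * 4^4 = -2304
The first 5 terms are: [-9, -36, -144, -576, -2304]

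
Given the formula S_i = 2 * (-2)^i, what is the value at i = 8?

S_8 = 2 * (-2)^8 = 2 * 256 = 512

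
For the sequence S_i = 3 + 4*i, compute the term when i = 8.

S_8 = 3 + 4*8 = 3 + 32 = 35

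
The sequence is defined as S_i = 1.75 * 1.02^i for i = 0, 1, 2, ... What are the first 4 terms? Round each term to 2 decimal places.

This is a geometric sequence.
i=0: S_0 = 1.75 * 1.02^0 = 1.75
i=1: S_1 = 1.75 * 1.02^1 ≈ 1.79
i=2: S_2 = 1.75 * 1.02^2 ≈ 1.82
i=3: S_3 = 1.75 * 1.02^3 ≈ 1.86
The first 4 terms are: [1.75, 1.79, 1.82, 1.86]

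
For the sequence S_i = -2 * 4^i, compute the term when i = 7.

S_7 = -2 * 4^7 = -2 * 16384 = -32768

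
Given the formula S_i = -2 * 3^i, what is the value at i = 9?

S_9 = -2 * 3^9 = -2 * 19683 = -39366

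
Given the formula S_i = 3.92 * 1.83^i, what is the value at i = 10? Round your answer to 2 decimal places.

S_10 = 3.92 * 1.83^10 ≈ 3.92 * 421.2219 ≈ 1651.19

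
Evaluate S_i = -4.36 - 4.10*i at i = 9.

S_9 = -4.36 + -4.1*9 = -4.36 + -36.9 = -41.26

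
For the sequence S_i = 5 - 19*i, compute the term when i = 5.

S_5 = 5 + -19*5 = 5 + -95 = -90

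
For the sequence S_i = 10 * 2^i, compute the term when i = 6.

S_6 = 10 * 2^6 = 10 * 64 = 640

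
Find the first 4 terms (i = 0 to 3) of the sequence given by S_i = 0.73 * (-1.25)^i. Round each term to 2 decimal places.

This is a geometric sequence.
i=0: S_0 = 0.73 * (-1.25)^0 = 0.73
i=1: S_1 = 0.73 * (-1.25)^1 ≈ -0.91
i=2: S_2 = 0.73 * (-1.25)^2 ≈ 1.14
i=3: S_3 = 0.73 * (-1.25)^3 ≈ -1.43
The first 4 terms are: [0.73, -0.91, 1.14, -1.43]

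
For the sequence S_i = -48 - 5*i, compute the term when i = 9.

S_9 = -48 + -5*9 = -48 + -45 = -93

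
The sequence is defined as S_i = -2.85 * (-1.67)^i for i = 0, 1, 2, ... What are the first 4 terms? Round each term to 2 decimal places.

This is a geometric sequence.
i=0: S_0 = -2.85 * (-1.67)^0 = -2.85
i=1: S_1 = -2.85 * (-1.67)^1 ≈ 4.76
i=2: S_2 = -2.85 * (-1.67)^2 ≈ -7.95
i=3: S_3 = -2.85 * (-1.67)^3 ≈ 13.27
The first 4 terms are: [-2.85, 4.76, -7.95, 13.27]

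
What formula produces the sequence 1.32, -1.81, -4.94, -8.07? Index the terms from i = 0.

Check differences: -1.81 - 1.32 = -3.13
-4.94 - -1.81 = -3.13
Common difference d = -3.13.
First term a = 1.32.
Formula: S_i = 1.32 - 3.13*i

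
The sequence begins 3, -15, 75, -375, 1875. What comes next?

Ratios: -15 / 3 = -5.0
This is a geometric sequence with common ratio r = -5.
Next term = 1875 * -5 = -9375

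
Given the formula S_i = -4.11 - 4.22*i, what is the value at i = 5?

S_5 = -4.11 + -4.22*5 = -4.11 + -21.1 = -25.21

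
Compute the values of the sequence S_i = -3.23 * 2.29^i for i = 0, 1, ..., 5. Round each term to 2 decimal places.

This is a geometric sequence.
i=0: S_0 = -3.23 * 2.29^0 = -3.23
i=1: S_1 = -3.23 * 2.29^1 ≈ -7.4
i=2: S_2 = -3.23 * 2.29^2 ≈ -16.94
i=3: S_3 = -3.23 * 2.29^3 ≈ -38.79
i=4: S_4 = -3.23 * 2.29^4 ≈ -88.83
i=5: S_5 = -3.23 * 2.29^5 ≈ -203.41
The first 6 terms are: [-3.23, -7.4, -16.94, -38.79, -88.83, -203.41]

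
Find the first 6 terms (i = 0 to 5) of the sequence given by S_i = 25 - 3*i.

This is an arithmetic sequence.
i=0: S_0 = 25 + -3*0 = 25
i=1: S_1 = 25 + -3*1 = 22
i=2: S_2 = 25 + -3*2 = 19
i=3: S_3 = 25 + -3*3 = 16
i=4: S_4 = 25 + -3*4 = 13
i=5: S_5 = 25 + -3*5 = 10
The first 6 terms are: [25, 22, 19, 16, 13, 10]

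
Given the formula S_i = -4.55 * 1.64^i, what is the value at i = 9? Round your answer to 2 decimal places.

S_9 = -4.55 * 1.64^9 ≈ -4.55 * 85.8212 ≈ -390.49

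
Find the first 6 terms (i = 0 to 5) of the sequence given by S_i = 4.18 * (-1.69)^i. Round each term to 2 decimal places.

This is a geometric sequence.
i=0: S_0 = 4.18 * (-1.69)^0 = 4.18
i=1: S_1 = 4.18 * (-1.69)^1 ≈ -7.06
i=2: S_2 = 4.18 * (-1.69)^2 ≈ 11.94
i=3: S_3 = 4.18 * (-1.69)^3 ≈ -20.18
i=4: S_4 = 4.18 * (-1.69)^4 ≈ 34.1
i=5: S_5 = 4.18 * (-1.69)^5 ≈ -57.62
The first 6 terms are: [4.18, -7.06, 11.94, -20.18, 34.1, -57.62]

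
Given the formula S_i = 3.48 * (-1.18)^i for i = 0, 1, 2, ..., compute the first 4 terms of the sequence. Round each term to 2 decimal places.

This is a geometric sequence.
i=0: S_0 = 3.48 * (-1.18)^0 = 3.48
i=1: S_1 = 3.48 * (-1.18)^1 ≈ -4.11
i=2: S_2 = 3.48 * (-1.18)^2 ≈ 4.85
i=3: S_3 = 3.48 * (-1.18)^3 ≈ -5.72
The first 4 terms are: [3.48, -4.11, 4.85, -5.72]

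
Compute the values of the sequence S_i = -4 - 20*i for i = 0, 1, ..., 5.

This is an arithmetic sequence.
i=0: S_0 = -4 + -20*0 = -4
i=1: S_1 = -4 + -20*1 = -24
i=2: S_2 = -4 + -20*2 = -44
i=3: S_3 = -4 + -20*3 = -64
i=4: S_4 = -4 + -20*4 = -84
i=5: S_5 = -4 + -20*5 = -104
The first 6 terms are: [-4, -24, -44, -64, -84, -104]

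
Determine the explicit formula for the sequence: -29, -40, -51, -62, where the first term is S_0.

Check differences: -40 - -29 = -11
-51 - -40 = -11
Common difference d = -11.
First term a = -29.
Formula: S_i = -29 - 11*i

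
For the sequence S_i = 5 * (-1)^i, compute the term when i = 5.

S_5 = 5 * (-1)^5 = 5 * -1 = -5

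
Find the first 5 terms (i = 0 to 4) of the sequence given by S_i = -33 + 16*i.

This is an arithmetic sequence.
i=0: S_0 = -33 + 16*0 = -33
i=1: S_1 = -33 + 16*1 = -17
i=2: S_2 = -33 + 16*2 = -1
i=3: S_3 = -33 + 16*3 = 15
i=4: S_4 = -33 + 16*4 = 31
The first 5 terms are: [-33, -17, -1, 15, 31]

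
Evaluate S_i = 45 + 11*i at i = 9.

S_9 = 45 + 11*9 = 45 + 99 = 144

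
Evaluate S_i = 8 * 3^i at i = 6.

S_6 = 8 * 3^6 = 8 * 729 = 5832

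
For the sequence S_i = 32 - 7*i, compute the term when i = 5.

S_5 = 32 + -7*5 = 32 + -35 = -3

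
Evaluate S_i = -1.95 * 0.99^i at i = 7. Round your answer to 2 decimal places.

S_7 = -1.95 * 0.99^7 ≈ -1.95 * 0.9321 ≈ -1.82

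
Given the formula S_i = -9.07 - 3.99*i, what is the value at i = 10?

S_10 = -9.07 + -3.99*10 = -9.07 + -39.9 = -48.97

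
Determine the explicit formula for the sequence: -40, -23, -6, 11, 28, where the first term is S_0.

Check differences: -23 - -40 = 17
-6 - -23 = 17
Common difference d = 17.
First term a = -40.
Formula: S_i = -40 + 17*i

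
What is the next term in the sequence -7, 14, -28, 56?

Ratios: 14 / -7 = -2.0
This is a geometric sequence with common ratio r = -2.
Next term = 56 * -2 = -112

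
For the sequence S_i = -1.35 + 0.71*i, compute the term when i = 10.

S_10 = -1.35 + 0.71*10 = -1.35 + 7.1 = 5.75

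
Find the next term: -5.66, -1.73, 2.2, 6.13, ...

Differences: -1.73 - -5.66 = 3.93
This is an arithmetic sequence with common difference d = 3.93.
Next term = 6.13 + 3.93 = 10.06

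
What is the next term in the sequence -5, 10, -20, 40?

Ratios: 10 / -5 = -2.0
This is a geometric sequence with common ratio r = -2.
Next term = 40 * -2 = -80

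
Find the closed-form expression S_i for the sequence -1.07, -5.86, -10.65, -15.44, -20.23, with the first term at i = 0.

Check differences: -5.86 - -1.07 = -4.79
-10.65 - -5.86 = -4.79
Common difference d = -4.79.
First term a = -1.07.
Formula: S_i = -1.07 - 4.79*i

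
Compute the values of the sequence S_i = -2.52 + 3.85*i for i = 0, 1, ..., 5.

This is an arithmetic sequence.
i=0: S_0 = -2.52 + 3.85*0 = -2.52
i=1: S_1 = -2.52 + 3.85*1 = 1.33
i=2: S_2 = -2.52 + 3.85*2 = 5.18
i=3: S_3 = -2.52 + 3.85*3 = 9.03
i=4: S_4 = -2.52 + 3.85*4 = 12.88
i=5: S_5 = -2.52 + 3.85*5 = 16.73
The first 6 terms are: [-2.52, 1.33, 5.18, 9.03, 12.88, 16.73]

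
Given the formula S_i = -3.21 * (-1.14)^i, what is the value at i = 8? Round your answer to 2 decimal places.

S_8 = -3.21 * (-1.14)^8 ≈ -3.21 * 2.8526 ≈ -9.16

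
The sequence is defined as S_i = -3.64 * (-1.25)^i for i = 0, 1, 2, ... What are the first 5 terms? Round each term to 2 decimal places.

This is a geometric sequence.
i=0: S_0 = -3.64 * (-1.25)^0 = -3.64
i=1: S_1 = -3.64 * (-1.25)^1 = 4.55
i=2: S_2 = -3.64 * (-1.25)^2 ≈ -5.69
i=3: S_3 = -3.64 * (-1.25)^3 ≈ 7.11
i=4: S_4 = -3.64 * (-1.25)^4 ≈ -8.89
The first 5 terms are: [-3.64, 4.55, -5.69, 7.11, -8.89]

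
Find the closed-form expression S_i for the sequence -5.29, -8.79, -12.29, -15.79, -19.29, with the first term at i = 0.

Check differences: -8.79 - -5.29 = -3.5
-12.29 - -8.79 = -3.5
Common difference d = -3.5.
First term a = -5.29.
Formula: S_i = -5.29 - 3.50*i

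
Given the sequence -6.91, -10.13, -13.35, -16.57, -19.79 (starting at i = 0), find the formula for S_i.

Check differences: -10.13 - -6.91 = -3.22
-13.35 - -10.13 = -3.22
Common difference d = -3.22.
First term a = -6.91.
Formula: S_i = -6.91 - 3.22*i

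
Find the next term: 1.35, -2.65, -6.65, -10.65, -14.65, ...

Differences: -2.65 - 1.35 = -4.0
This is an arithmetic sequence with common difference d = -4.0.
Next term = -14.65 + -4.0 = -18.65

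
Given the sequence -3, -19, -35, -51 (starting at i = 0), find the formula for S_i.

Check differences: -19 - -3 = -16
-35 - -19 = -16
Common difference d = -16.
First term a = -3.
Formula: S_i = -3 - 16*i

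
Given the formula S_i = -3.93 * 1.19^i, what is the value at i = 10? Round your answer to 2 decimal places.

S_10 = -3.93 * 1.19^10 ≈ -3.93 * 5.6947 ≈ -22.38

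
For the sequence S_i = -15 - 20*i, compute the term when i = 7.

S_7 = -15 + -20*7 = -15 + -140 = -155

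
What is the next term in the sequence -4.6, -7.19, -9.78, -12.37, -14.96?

Differences: -7.19 - -4.6 = -2.59
This is an arithmetic sequence with common difference d = -2.59.
Next term = -14.96 + -2.59 = -17.55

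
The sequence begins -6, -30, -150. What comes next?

Ratios: -30 / -6 = 5.0
This is a geometric sequence with common ratio r = 5.
Next term = -150 * 5 = -750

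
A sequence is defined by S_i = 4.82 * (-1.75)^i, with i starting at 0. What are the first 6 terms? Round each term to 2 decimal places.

This is a geometric sequence.
i=0: S_0 = 4.82 * (-1.75)^0 = 4.82
i=1: S_1 = 4.82 * (-1.75)^1 ≈ -8.44
i=2: S_2 = 4.82 * (-1.75)^2 ≈ 14.76
i=3: S_3 = 4.82 * (-1.75)^3 ≈ -25.83
i=4: S_4 = 4.82 * (-1.75)^4 ≈ 45.21
i=5: S_5 = 4.82 * (-1.75)^5 ≈ -79.11
The first 6 terms are: [4.82, -8.44, 14.76, -25.83, 45.21, -79.11]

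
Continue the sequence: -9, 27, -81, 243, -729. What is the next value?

Ratios: 27 / -9 = -3.0
This is a geometric sequence with common ratio r = -3.
Next term = -729 * -3 = 2187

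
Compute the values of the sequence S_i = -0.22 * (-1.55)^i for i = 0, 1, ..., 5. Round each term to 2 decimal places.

This is a geometric sequence.
i=0: S_0 = -0.22 * (-1.55)^0 = -0.22
i=1: S_1 = -0.22 * (-1.55)^1 ≈ 0.34
i=2: S_2 = -0.22 * (-1.55)^2 ≈ -0.53
i=3: S_3 = -0.22 * (-1.55)^3 ≈ 0.82
i=4: S_4 = -0.22 * (-1.55)^4 ≈ -1.27
i=5: S_5 = -0.22 * (-1.55)^5 ≈ 1.97
The first 6 terms are: [-0.22, 0.34, -0.53, 0.82, -1.27, 1.97]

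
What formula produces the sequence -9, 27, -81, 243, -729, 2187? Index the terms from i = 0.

Check ratios: 27 / -9 = -3.0
Common ratio r = -3.
First term a = -9.
Formula: S_i = -9 * (-3)^i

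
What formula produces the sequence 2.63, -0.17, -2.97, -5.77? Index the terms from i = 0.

Check differences: -0.17 - 2.63 = -2.8
-2.97 - -0.17 = -2.8
Common difference d = -2.8.
First term a = 2.63.
Formula: S_i = 2.63 - 2.80*i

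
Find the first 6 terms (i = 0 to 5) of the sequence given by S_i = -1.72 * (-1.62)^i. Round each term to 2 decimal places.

This is a geometric sequence.
i=0: S_0 = -1.72 * (-1.62)^0 = -1.72
i=1: S_1 = -1.72 * (-1.62)^1 ≈ 2.79
i=2: S_2 = -1.72 * (-1.62)^2 ≈ -4.51
i=3: S_3 = -1.72 * (-1.62)^3 ≈ 7.31
i=4: S_4 = -1.72 * (-1.62)^4 ≈ -11.85
i=5: S_5 = -1.72 * (-1.62)^5 ≈ 19.19
The first 6 terms are: [-1.72, 2.79, -4.51, 7.31, -11.85, 19.19]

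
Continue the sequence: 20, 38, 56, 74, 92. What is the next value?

Differences: 38 - 20 = 18
This is an arithmetic sequence with common difference d = 18.
Next term = 92 + 18 = 110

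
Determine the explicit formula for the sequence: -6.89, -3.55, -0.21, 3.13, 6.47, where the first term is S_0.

Check differences: -3.55 - -6.89 = 3.34
-0.21 - -3.55 = 3.34
Common difference d = 3.34.
First term a = -6.89.
Formula: S_i = -6.89 + 3.34*i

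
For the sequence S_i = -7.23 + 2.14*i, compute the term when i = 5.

S_5 = -7.23 + 2.14*5 = -7.23 + 10.7 = 3.47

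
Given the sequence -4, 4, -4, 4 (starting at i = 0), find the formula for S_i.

Check ratios: 4 / -4 = -1.0
Common ratio r = -1.
First term a = -4.
Formula: S_i = -4 * (-1)^i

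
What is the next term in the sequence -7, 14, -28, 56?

Ratios: 14 / -7 = -2.0
This is a geometric sequence with common ratio r = -2.
Next term = 56 * -2 = -112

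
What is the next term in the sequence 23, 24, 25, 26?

Differences: 24 - 23 = 1
This is an arithmetic sequence with common difference d = 1.
Next term = 26 + 1 = 27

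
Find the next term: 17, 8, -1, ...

Differences: 8 - 17 = -9
This is an arithmetic sequence with common difference d = -9.
Next term = -1 + -9 = -10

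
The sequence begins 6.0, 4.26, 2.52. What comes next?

Differences: 4.26 - 6.0 = -1.74
This is an arithmetic sequence with common difference d = -1.74.
Next term = 2.52 + -1.74 = 0.78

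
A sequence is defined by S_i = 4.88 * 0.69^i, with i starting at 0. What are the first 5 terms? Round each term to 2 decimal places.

This is a geometric sequence.
i=0: S_0 = 4.88 * 0.69^0 = 4.88
i=1: S_1 = 4.88 * 0.69^1 ≈ 3.37
i=2: S_2 = 4.88 * 0.69^2 ≈ 2.32
i=3: S_3 = 4.88 * 0.69^3 ≈ 1.6
i=4: S_4 = 4.88 * 0.69^4 ≈ 1.11
The first 5 terms are: [4.88, 3.37, 2.32, 1.6, 1.11]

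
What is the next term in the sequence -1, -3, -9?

Ratios: -3 / -1 = 3.0
This is a geometric sequence with common ratio r = 3.
Next term = -9 * 3 = -27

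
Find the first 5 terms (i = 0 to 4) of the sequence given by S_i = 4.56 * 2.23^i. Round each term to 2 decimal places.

This is a geometric sequence.
i=0: S_0 = 4.56 * 2.23^0 = 4.56
i=1: S_1 = 4.56 * 2.23^1 ≈ 10.17
i=2: S_2 = 4.56 * 2.23^2 ≈ 22.68
i=3: S_3 = 4.56 * 2.23^3 ≈ 50.57
i=4: S_4 = 4.56 * 2.23^4 ≈ 112.77
The first 5 terms are: [4.56, 10.17, 22.68, 50.57, 112.77]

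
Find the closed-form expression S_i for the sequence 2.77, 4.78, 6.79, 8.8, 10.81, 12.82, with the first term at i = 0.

Check differences: 4.78 - 2.77 = 2.01
6.79 - 4.78 = 2.01
Common difference d = 2.01.
First term a = 2.77.
Formula: S_i = 2.77 + 2.01*i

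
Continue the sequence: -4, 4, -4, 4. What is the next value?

Ratios: 4 / -4 = -1.0
This is a geometric sequence with common ratio r = -1.
Next term = 4 * -1 = -4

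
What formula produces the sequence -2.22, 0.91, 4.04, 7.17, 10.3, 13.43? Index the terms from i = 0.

Check differences: 0.91 - -2.22 = 3.13
4.04 - 0.91 = 3.13
Common difference d = 3.13.
First term a = -2.22.
Formula: S_i = -2.22 + 3.13*i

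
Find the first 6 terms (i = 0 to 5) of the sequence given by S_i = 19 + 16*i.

This is an arithmetic sequence.
i=0: S_0 = 19 + 16*0 = 19
i=1: S_1 = 19 + 16*1 = 35
i=2: S_2 = 19 + 16*2 = 51
i=3: S_3 = 19 + 16*3 = 67
i=4: S_4 = 19 + 16*4 = 83
i=5: S_5 = 19 + 16*5 = 99
The first 6 terms are: [19, 35, 51, 67, 83, 99]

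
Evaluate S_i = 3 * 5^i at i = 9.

S_9 = 3 * 5^9 = 3 * 1953125 = 5859375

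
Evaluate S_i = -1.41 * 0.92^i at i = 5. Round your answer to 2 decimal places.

S_5 = -1.41 * 0.92^5 ≈ -1.41 * 0.6591 ≈ -0.93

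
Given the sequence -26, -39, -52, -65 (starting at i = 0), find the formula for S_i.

Check differences: -39 - -26 = -13
-52 - -39 = -13
Common difference d = -13.
First term a = -26.
Formula: S_i = -26 - 13*i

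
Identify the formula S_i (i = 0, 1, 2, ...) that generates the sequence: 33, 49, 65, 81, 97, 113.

Check differences: 49 - 33 = 16
65 - 49 = 16
Common difference d = 16.
First term a = 33.
Formula: S_i = 33 + 16*i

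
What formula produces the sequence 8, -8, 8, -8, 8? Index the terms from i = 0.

Check ratios: -8 / 8 = -1.0
Common ratio r = -1.
First term a = 8.
Formula: S_i = 8 * (-1)^i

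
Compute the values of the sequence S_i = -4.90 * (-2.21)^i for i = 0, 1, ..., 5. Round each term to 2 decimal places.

This is a geometric sequence.
i=0: S_0 = -4.9 * (-2.21)^0 = -4.9
i=1: S_1 = -4.9 * (-2.21)^1 ≈ 10.83
i=2: S_2 = -4.9 * (-2.21)^2 ≈ -23.93
i=3: S_3 = -4.9 * (-2.21)^3 ≈ 52.89
i=4: S_4 = -4.9 * (-2.21)^4 ≈ -116.89
i=5: S_5 = -4.9 * (-2.21)^5 ≈ 258.32
The first 6 terms are: [-4.9, 10.83, -23.93, 52.89, -116.89, 258.32]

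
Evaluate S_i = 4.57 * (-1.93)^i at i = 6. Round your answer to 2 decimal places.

S_6 = 4.57 * (-1.93)^6 ≈ 4.57 * 51.6825 ≈ 236.19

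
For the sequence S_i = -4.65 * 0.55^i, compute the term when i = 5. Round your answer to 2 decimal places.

S_5 = -4.65 * 0.55^5 ≈ -4.65 * 0.0503 ≈ -0.23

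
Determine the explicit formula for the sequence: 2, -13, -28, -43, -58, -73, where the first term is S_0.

Check differences: -13 - 2 = -15
-28 - -13 = -15
Common difference d = -15.
First term a = 2.
Formula: S_i = 2 - 15*i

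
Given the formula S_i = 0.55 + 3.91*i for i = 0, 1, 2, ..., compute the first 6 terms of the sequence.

This is an arithmetic sequence.
i=0: S_0 = 0.55 + 3.91*0 = 0.55
i=1: S_1 = 0.55 + 3.91*1 = 4.46
i=2: S_2 = 0.55 + 3.91*2 = 8.37
i=3: S_3 = 0.55 + 3.91*3 = 12.28
i=4: S_4 = 0.55 + 3.91*4 = 16.19
i=5: S_5 = 0.55 + 3.91*5 = 20.1
The first 6 terms are: [0.55, 4.46, 8.37, 12.28, 16.19, 20.1]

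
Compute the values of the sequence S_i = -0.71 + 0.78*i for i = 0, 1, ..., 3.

This is an arithmetic sequence.
i=0: S_0 = -0.71 + 0.78*0 = -0.71
i=1: S_1 = -0.71 + 0.78*1 = 0.07
i=2: S_2 = -0.71 + 0.78*2 = 0.85
i=3: S_3 = -0.71 + 0.78*3 = 1.63
The first 4 terms are: [-0.71, 0.07, 0.85, 1.63]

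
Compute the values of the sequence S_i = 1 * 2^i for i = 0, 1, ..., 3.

This is a geometric sequence.
i=0: S_0 = 1 * 2^0 = 1
i=1: S_1 = 1 * 2^1 = 2
i=2: S_2 = 1 * 2^2 = 4
i=3: S_3 = 1 * 2^3 = 8
The first 4 terms are: [1, 2, 4, 8]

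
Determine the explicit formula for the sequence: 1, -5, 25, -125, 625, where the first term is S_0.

Check ratios: -5 / 1 = -5.0
Common ratio r = -5.
First term a = 1.
Formula: S_i = 1 * (-5)^i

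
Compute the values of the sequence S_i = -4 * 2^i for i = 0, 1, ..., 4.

This is a geometric sequence.
i=0: S_0 = -4 * 2^0 = -4
i=1: S_1 = -4 * 2^1 = -8
i=2: S_2 = -4 * 2^2 = -16
i=3: S_3 = -4 * 2^3 = -32
i=4: S_4 = -4 * 2^4 = -64
The first 5 terms are: [-4, -8, -16, -32, -64]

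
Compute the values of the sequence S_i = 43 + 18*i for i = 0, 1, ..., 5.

This is an arithmetic sequence.
i=0: S_0 = 43 + 18*0 = 43
i=1: S_1 = 43 + 18*1 = 61
i=2: S_2 = 43 + 18*2 = 79
i=3: S_3 = 43 + 18*3 = 97
i=4: S_4 = 43 + 18*4 = 115
i=5: S_5 = 43 + 18*5 = 133
The first 6 terms are: [43, 61, 79, 97, 115, 133]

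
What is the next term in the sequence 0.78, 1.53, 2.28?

Differences: 1.53 - 0.78 = 0.75
This is an arithmetic sequence with common difference d = 0.75.
Next term = 2.28 + 0.75 = 3.03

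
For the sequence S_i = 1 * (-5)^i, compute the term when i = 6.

S_6 = 1 * (-5)^6 = 1 * 15625 = 15625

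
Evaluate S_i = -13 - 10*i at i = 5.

S_5 = -13 + -10*5 = -13 + -50 = -63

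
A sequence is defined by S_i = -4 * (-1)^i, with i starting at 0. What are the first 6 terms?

This is a geometric sequence.
i=0: S_0 = -4 * (-1)^0 = -4
i=1: S_1 = -4 * (-1)^1 = 4
i=2: S_2 = -4 * (-1)^2 = -4
i=3: S_3 = -4 * (-1)^3 = 4
i=4: S_4 = -4 * (-1)^4 = -4
i=5: S_5 = -4 * (-1)^5 = 4
The first 6 terms are: [-4, 4, -4, 4, -4, 4]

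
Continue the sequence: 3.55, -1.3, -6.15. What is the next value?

Differences: -1.3 - 3.55 = -4.85
This is an arithmetic sequence with common difference d = -4.85.
Next term = -6.15 + -4.85 = -11.0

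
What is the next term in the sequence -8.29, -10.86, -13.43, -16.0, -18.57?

Differences: -10.86 - -8.29 = -2.57
This is an arithmetic sequence with common difference d = -2.57.
Next term = -18.57 + -2.57 = -21.14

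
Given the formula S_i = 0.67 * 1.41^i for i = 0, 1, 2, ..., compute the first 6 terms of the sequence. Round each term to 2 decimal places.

This is a geometric sequence.
i=0: S_0 = 0.67 * 1.41^0 = 0.67
i=1: S_1 = 0.67 * 1.41^1 ≈ 0.94
i=2: S_2 = 0.67 * 1.41^2 ≈ 1.33
i=3: S_3 = 0.67 * 1.41^3 ≈ 1.88
i=4: S_4 = 0.67 * 1.41^4 ≈ 2.65
i=5: S_5 = 0.67 * 1.41^5 ≈ 3.73
The first 6 terms are: [0.67, 0.94, 1.33, 1.88, 2.65, 3.73]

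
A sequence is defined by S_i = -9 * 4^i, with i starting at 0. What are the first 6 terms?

This is a geometric sequence.
i=0: S_0 = -9 * 4^0 = -9
i=1: S_1 = -9 * 4^1 = -36
i=2: S_2 = -9 * 4^2 = -144
i=3: S_3 = -9 * 4^3 = -576
i=4: S_4 = -9 * 4^4 = -2304
i=5: S_5 = -9 * 4^5 = -9216
The first 6 terms are: [-9, -36, -144, -576, -2304, -9216]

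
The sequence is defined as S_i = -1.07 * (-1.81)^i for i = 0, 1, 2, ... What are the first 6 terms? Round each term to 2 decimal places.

This is a geometric sequence.
i=0: S_0 = -1.07 * (-1.81)^0 = -1.07
i=1: S_1 = -1.07 * (-1.81)^1 ≈ 1.94
i=2: S_2 = -1.07 * (-1.81)^2 ≈ -3.51
i=3: S_3 = -1.07 * (-1.81)^3 ≈ 6.34
i=4: S_4 = -1.07 * (-1.81)^4 ≈ -11.48
i=5: S_5 = -1.07 * (-1.81)^5 ≈ 20.79
The first 6 terms are: [-1.07, 1.94, -3.51, 6.34, -11.48, 20.79]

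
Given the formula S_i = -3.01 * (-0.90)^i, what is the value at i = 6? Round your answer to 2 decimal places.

S_6 = -3.01 * (-0.9)^6 ≈ -3.01 * 0.5314 ≈ -1.6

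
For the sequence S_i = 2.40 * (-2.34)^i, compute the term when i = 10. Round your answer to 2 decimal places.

S_10 = 2.4 * (-2.34)^10 ≈ 2.4 * 4922.1923 ≈ 11813.26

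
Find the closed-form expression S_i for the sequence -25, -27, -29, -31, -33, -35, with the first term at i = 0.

Check differences: -27 - -25 = -2
-29 - -27 = -2
Common difference d = -2.
First term a = -25.
Formula: S_i = -25 - 2*i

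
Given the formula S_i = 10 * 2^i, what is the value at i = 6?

S_6 = 10 * 2^6 = 10 * 64 = 640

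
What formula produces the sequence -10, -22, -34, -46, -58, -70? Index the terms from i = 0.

Check differences: -22 - -10 = -12
-34 - -22 = -12
Common difference d = -12.
First term a = -10.
Formula: S_i = -10 - 12*i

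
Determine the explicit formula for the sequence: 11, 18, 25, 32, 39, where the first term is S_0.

Check differences: 18 - 11 = 7
25 - 18 = 7
Common difference d = 7.
First term a = 11.
Formula: S_i = 11 + 7*i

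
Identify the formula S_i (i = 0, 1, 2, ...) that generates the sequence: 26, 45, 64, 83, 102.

Check differences: 45 - 26 = 19
64 - 45 = 19
Common difference d = 19.
First term a = 26.
Formula: S_i = 26 + 19*i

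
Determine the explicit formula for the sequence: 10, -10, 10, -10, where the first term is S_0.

Check ratios: -10 / 10 = -1.0
Common ratio r = -1.
First term a = 10.
Formula: S_i = 10 * (-1)^i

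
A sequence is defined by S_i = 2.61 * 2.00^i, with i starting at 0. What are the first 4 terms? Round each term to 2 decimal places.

This is a geometric sequence.
i=0: S_0 = 2.61 * 2.0^0 = 2.61
i=1: S_1 = 2.61 * 2.0^1 = 5.22
i=2: S_2 = 2.61 * 2.0^2 = 10.44
i=3: S_3 = 2.61 * 2.0^3 = 20.88
The first 4 terms are: [2.61, 5.22, 10.44, 20.88]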